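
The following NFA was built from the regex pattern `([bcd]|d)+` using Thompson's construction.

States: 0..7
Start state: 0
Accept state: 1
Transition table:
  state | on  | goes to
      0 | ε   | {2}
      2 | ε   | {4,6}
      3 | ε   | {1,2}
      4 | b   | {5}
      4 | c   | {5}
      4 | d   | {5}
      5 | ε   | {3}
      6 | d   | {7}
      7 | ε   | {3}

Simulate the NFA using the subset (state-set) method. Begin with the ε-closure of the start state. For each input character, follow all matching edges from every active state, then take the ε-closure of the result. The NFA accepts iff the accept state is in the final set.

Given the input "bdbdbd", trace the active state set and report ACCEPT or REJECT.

Answer: ACCEPT

Steps:
S₀ = ε-closure({0}) = {0,2,4,6}
'b' @ 1: {1,2,3,4,5,6}  [accepting]
'd' @ 2: {1,2,3,4,5,6,7}  [accepting]
'b' @ 3: {1,2,3,4,5,6}  [accepting]
'd' @ 4: {1,2,3,4,5,6,7}  [accepting]
'b' @ 5: {1,2,3,4,5,6}  [accepting]
'd' @ 6: {1,2,3,4,5,6,7}  [accepting]
final: {1,2,3,4,5,6,7}; accept 1 in set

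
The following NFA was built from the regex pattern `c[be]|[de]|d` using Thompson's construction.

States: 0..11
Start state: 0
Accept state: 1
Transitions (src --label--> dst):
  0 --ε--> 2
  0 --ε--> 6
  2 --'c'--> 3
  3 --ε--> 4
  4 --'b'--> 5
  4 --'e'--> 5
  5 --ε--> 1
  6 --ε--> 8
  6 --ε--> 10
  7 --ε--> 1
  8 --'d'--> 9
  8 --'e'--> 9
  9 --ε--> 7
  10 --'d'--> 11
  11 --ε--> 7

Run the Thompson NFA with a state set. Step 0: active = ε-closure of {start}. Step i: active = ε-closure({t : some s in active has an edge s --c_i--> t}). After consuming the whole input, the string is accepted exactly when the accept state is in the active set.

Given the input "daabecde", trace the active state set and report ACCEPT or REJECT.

S₀ = ε-closure({0}) = {0,2,6,8,10}
'd' @ 1: {1,7,9,11}  [accepting]
'a' @ 2: {}  — dead — no transitions
rest 'abecde' ignored (set empty)
after full input: {}  (accept=1 not in)

Answer: REJECT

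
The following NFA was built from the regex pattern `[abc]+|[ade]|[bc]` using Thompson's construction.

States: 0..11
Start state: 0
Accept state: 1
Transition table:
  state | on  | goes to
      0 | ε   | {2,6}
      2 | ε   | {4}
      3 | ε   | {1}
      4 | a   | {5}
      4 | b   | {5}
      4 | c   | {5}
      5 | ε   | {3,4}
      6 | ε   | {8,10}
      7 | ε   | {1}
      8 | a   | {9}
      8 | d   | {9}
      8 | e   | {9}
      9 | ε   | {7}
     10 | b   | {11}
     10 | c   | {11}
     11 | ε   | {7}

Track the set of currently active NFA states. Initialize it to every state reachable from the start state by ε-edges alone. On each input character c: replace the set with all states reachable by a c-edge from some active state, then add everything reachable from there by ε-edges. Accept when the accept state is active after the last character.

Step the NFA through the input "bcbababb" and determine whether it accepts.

initial (ε-close {0}): {0,2,4,6,8,10}
'b' @ 1: {1,3,4,5,7,11}  [accepting]
'c' @ 2: {1,3,4,5}  [accepting]
'b' @ 3: {1,3,4,5}  [accepting]
'a' @ 4: {1,3,4,5}  [accepting]
'b' @ 5: {1,3,4,5}  [accepting]
'a' @ 6: {1,3,4,5}  [accepting]
'b' @ 7: {1,3,4,5}  [accepting]
'b' @ 8: {1,3,4,5}  [accepting]
final: {1,3,4,5}; accept 1 in set

Answer: ACCEPT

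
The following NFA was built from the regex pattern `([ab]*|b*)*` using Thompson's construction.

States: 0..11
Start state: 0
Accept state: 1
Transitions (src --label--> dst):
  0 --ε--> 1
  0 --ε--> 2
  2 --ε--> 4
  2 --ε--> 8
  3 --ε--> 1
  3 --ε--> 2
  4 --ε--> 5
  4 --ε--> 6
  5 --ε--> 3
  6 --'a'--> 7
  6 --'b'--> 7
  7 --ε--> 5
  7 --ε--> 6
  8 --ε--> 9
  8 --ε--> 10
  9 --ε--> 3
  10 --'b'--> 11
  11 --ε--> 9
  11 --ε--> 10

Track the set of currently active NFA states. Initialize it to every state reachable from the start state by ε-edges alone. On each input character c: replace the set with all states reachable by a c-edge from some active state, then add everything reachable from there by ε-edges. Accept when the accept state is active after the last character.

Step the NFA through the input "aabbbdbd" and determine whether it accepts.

start: ε-closure({0}) = {0,1,2,3,4,5,6,8,9,10}
'a' @ 1: {1,2,3,4,5,6,7,8,9,10}  (accept∈set)
'a' @ 2: {1,2,3,4,5,6,7,8,9,10}  (accept∈set)
'b' @ 3: {1,2,3,4,5,6,7,8,9,10,11}  (accept∈set)
'b' @ 4: {1,2,3,4,5,6,7,8,9,10,11}  (accept∈set)
'b' @ 5: {1,2,3,4,5,6,7,8,9,10,11}  (accept∈set)
'd' @ 6: {}  — state set empty
rest 'bd' ignored (set empty)
final: {}; accept 1 not in set

Answer: REJECT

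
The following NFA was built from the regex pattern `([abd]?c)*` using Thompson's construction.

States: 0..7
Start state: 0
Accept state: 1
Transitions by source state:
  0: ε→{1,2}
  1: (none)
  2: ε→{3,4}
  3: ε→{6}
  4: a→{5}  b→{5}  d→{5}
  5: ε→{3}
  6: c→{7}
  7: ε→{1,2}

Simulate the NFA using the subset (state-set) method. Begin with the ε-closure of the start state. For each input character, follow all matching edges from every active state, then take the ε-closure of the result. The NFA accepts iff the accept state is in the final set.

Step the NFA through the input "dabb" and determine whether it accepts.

initial (ε-close {0}): {0,1,2,3,4,6}
'd' @ 1: {3,5,6}
'a' @ 2: {}  — no active states
rest 'bb' ignored (set empty)
end set {} — state 1 not in

Answer: REJECT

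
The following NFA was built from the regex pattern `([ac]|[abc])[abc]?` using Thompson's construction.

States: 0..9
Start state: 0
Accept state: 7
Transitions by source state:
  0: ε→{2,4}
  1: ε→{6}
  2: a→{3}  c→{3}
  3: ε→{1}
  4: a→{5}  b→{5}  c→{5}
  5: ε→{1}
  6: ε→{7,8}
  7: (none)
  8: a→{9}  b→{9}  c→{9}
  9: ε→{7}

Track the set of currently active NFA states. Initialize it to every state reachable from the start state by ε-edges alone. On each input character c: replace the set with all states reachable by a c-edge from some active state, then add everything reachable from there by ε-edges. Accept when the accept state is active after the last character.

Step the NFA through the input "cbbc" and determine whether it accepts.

Answer: REJECT

Derivation:
start: ε-closure({0}) = {0,2,4}
'c' @ 1: {1,3,5,6,7,8}  [accepting]
'b' @ 2: {7,9}  [accepting]
'b' @ 3: {}  — no active states
rest 'c' ignored (set empty)
final: {}; accept 7 not in set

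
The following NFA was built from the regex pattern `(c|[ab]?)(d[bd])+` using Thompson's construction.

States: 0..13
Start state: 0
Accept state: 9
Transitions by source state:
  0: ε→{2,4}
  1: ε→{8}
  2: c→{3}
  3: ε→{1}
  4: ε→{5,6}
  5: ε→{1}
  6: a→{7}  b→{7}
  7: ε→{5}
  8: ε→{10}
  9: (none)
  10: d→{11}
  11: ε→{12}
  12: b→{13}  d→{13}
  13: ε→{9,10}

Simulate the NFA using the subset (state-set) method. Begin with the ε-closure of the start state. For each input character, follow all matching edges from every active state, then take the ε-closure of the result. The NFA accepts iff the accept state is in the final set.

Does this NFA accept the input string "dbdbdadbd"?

Answer: REJECT

Steps:
S₀ = ε-closure({0}) = {0,1,2,4,5,6,8,10}
'd' @ 1: {11,12}
'b' @ 2: {9,10,13}  ✓accept
'd' @ 3: {11,12}
'b' @ 4: {9,10,13}  ✓accept
'd' @ 5: {11,12}
'a' @ 6: {}  — state set empty
rest 'dbd' ignored (set empty)
final: {}; accept 9 not in set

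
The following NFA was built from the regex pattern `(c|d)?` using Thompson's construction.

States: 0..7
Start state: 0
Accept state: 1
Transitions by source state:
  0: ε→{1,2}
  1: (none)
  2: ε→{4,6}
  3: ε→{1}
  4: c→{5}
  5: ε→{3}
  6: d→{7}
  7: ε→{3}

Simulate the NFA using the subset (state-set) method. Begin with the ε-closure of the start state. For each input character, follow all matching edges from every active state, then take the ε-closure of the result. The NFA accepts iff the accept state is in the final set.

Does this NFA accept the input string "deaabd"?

Answer: REJECT

Derivation:
initial (ε-close {0}): {0,1,2,4,6}
'd' @ 1: {1,3,7}  [accepting]
'e' @ 2: {}  — state set empty
rest 'aabd' ignored (set empty)
final: {}; accept 1 not in set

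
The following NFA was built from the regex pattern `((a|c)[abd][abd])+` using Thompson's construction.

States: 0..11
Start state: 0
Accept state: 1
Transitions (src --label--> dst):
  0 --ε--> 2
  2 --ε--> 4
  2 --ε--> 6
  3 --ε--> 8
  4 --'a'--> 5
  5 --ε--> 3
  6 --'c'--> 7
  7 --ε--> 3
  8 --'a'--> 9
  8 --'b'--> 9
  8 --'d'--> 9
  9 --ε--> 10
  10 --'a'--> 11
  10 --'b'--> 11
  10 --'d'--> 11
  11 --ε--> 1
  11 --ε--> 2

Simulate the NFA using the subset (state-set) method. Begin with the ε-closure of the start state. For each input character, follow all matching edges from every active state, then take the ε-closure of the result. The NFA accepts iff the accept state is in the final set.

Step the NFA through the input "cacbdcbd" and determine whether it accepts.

start: ε-closure({0}) = {0,2,4,6}
'c' @ 1: {3,7,8}
'a' @ 2: {9,10}
'c' @ 3: {}  — no active states
rest 'bdcbd' ignored (set empty)
end set {} — state 1 not in

Answer: REJECT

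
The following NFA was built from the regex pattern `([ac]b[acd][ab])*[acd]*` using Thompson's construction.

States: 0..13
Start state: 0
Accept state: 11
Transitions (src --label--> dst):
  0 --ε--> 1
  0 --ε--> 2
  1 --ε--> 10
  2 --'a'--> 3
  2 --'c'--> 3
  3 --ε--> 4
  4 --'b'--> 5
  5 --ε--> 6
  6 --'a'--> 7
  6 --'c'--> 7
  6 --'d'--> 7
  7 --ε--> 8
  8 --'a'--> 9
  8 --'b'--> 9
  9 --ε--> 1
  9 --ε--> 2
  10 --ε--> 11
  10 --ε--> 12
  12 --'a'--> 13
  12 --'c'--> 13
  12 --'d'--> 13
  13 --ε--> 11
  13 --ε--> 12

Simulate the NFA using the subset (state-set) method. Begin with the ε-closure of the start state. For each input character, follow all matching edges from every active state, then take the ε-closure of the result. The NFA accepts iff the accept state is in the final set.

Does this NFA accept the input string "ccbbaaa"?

Answer: REJECT

Steps:
start: ε-closure({0}) = {0,1,2,10,11,12}
'c' @ 1: {3,4,11,12,13}  [accepting]
'c' @ 2: {11,12,13}  [accepting]
'b' @ 3: {}  — dead — no transitions
rest 'baaa' ignored (set empty)
end set {} — state 11 not in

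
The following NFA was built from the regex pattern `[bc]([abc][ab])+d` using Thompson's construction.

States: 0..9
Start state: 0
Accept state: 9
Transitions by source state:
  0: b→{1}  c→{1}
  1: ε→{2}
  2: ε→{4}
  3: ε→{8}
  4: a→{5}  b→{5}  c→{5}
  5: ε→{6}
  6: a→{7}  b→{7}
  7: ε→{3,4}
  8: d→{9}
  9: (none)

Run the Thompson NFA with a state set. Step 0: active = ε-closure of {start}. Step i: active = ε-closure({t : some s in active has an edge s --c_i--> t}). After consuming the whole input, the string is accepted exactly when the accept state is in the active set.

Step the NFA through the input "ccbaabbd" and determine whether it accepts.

Answer: ACCEPT

Derivation:
initial (ε-close {0}): {0}
'c' @ 1: {1,2,4}
'c' @ 2: {5,6}
'b' @ 3: {3,4,7,8}
'a' @ 4: {5,6}
'a' @ 5: {3,4,7,8}
'b' @ 6: {5,6}
'b' @ 7: {3,4,7,8}
'd' @ 8: {9}  [accepting]
after full input: {9}  (accept=9 in)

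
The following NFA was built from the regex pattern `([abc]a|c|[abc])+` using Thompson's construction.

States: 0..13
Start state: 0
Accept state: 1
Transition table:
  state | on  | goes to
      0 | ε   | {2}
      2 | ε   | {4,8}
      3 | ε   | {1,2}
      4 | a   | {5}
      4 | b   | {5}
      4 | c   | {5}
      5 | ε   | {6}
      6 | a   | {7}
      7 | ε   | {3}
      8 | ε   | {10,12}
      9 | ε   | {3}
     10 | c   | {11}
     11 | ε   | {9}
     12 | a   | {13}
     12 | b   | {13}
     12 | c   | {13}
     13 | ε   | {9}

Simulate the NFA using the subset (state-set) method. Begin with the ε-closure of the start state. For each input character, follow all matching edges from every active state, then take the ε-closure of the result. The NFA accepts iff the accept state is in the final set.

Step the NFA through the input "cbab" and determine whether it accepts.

Answer: ACCEPT

Trace:
start: ε-closure({0}) = {0,2,4,8,10,12}
'c' @ 1: {1,2,3,4,5,6,8,9,10,11,12,13}  ✓accept
'b' @ 2: {1,2,3,4,5,6,8,9,10,12,13}  ✓accept
'a' @ 3: {1,2,3,4,5,6,7,8,9,10,12,13}  ✓accept
'b' @ 4: {1,2,3,4,5,6,8,9,10,12,13}  ✓accept
final: {1,2,3,4,5,6,8,9,10,12,13}; accept 1 in set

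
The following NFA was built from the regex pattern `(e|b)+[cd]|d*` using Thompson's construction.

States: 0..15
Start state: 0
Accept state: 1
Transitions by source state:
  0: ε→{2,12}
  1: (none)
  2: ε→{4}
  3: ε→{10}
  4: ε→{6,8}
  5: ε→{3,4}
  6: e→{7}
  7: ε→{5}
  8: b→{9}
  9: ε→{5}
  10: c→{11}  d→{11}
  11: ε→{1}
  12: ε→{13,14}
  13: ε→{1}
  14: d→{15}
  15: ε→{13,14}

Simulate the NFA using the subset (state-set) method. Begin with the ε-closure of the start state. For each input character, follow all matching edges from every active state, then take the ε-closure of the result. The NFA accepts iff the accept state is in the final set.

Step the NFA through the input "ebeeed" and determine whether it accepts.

start: ε-closure({0}) = {0,1,2,4,6,8,12,13,14}
'e' @ 1: {3,4,5,6,7,8,10}
'b' @ 2: {3,4,5,6,8,9,10}
'e' @ 3: {3,4,5,6,7,8,10}
'e' @ 4: {3,4,5,6,7,8,10}
'e' @ 5: {3,4,5,6,7,8,10}
'd' @ 6: {1,11}  (accept∈set)
after full input: {1,11}  (accept=1 in)

Answer: ACCEPT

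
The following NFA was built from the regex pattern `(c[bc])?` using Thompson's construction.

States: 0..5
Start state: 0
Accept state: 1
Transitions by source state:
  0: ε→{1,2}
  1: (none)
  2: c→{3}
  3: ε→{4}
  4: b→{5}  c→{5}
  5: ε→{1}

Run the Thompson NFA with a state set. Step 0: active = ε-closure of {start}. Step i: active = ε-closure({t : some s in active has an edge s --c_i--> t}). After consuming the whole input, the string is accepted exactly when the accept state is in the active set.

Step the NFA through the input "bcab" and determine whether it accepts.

Answer: REJECT

Derivation:
initial (ε-close {0}): {0,1,2}
'b' @ 1: {}  — no active states
rest 'cab' ignored (set empty)
after full input: {}  (accept=1 not in)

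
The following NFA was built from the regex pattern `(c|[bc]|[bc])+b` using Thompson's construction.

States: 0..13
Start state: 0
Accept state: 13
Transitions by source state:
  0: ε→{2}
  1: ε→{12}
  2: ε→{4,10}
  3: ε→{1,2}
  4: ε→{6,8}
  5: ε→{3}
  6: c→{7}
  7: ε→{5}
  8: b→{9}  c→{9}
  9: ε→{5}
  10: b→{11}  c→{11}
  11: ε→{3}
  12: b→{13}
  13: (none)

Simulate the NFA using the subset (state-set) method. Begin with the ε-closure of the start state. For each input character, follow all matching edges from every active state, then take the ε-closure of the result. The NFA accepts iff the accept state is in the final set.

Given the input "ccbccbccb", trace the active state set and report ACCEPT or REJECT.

S₀ = ε-closure({0}) = {0,2,4,6,8,10}
'c' @ 1: {1,2,3,4,5,6,7,8,9,10,11,12}
'c' @ 2: {1,2,3,4,5,6,7,8,9,10,11,12}
'b' @ 3: {1,2,3,4,5,6,8,9,10,11,12,13}  [accepting]
'c' @ 4: {1,2,3,4,5,6,7,8,9,10,11,12}
'c' @ 5: {1,2,3,4,5,6,7,8,9,10,11,12}
'b' @ 6: {1,2,3,4,5,6,8,9,10,11,12,13}  [accepting]
'c' @ 7: {1,2,3,4,5,6,7,8,9,10,11,12}
'c' @ 8: {1,2,3,4,5,6,7,8,9,10,11,12}
'b' @ 9: {1,2,3,4,5,6,8,9,10,11,12,13}  [accepting]
after full input: {1,2,3,4,5,6,8,9,10,11,12,13}  (accept=13 in)

Answer: ACCEPT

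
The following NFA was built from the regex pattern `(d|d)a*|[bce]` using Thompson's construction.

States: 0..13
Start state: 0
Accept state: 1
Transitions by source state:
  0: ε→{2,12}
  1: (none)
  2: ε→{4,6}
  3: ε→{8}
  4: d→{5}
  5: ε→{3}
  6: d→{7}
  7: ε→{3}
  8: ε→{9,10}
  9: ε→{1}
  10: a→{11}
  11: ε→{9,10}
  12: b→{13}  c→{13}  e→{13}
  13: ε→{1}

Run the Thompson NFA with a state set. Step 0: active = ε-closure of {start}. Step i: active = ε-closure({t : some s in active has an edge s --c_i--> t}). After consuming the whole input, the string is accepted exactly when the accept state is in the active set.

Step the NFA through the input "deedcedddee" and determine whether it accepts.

Answer: REJECT

Steps:
S₀ = ε-closure({0}) = {0,2,4,6,12}
'd' @ 1: {1,3,5,7,8,9,10}  [accepting]
'e' @ 2: {}  — state set empty
rest 'edcedddee' ignored (set empty)
end set {} — state 1 not in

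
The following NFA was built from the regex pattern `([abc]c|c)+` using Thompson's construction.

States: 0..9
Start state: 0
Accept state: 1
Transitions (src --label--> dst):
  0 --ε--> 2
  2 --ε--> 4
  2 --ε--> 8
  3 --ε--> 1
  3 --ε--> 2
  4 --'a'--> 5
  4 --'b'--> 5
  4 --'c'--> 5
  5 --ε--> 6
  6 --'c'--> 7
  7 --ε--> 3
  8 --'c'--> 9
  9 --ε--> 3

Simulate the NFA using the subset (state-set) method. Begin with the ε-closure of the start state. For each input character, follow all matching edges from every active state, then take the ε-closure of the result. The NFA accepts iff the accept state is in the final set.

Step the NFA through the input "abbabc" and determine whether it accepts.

start: ε-closure({0}) = {0,2,4,8}
'a' @ 1: {5,6}
'b' @ 2: {}  — no active states
rest 'babc' ignored (set empty)
after full input: {}  (accept=1 not in)

Answer: REJECT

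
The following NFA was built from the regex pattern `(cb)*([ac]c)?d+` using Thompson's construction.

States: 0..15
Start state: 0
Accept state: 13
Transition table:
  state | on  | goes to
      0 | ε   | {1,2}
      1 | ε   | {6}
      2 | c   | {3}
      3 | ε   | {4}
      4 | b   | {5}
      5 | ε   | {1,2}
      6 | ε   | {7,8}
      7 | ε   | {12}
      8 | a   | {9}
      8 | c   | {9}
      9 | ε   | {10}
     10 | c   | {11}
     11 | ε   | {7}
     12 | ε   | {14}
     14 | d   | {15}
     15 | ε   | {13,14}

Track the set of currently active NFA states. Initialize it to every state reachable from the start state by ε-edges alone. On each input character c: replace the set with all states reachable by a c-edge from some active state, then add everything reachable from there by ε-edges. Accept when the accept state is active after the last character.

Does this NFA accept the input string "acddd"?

Answer: ACCEPT

Derivation:
start: ε-closure({0}) = {0,1,2,6,7,8,12,14}
'a' @ 1: {9,10}
'c' @ 2: {7,11,12,14}
'd' @ 3: {13,14,15}  (accept∈set)
'd' @ 4: {13,14,15}  (accept∈set)
'd' @ 5: {13,14,15}  (accept∈set)
final: {13,14,15}; accept 13 in set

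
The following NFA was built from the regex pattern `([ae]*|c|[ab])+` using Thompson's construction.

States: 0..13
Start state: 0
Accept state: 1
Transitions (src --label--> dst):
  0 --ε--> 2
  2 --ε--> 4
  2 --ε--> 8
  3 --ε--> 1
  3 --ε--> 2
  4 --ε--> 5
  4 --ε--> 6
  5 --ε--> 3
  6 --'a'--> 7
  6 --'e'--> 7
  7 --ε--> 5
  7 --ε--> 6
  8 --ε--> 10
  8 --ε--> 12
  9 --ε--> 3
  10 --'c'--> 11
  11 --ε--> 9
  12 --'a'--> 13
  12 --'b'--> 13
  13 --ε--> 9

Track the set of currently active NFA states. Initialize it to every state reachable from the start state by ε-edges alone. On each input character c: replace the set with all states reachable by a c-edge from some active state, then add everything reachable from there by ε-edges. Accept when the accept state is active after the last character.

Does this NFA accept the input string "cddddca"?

Answer: REJECT

Trace:
initial (ε-close {0}): {0,1,2,3,4,5,6,8,10,12}
'c' @ 1: {1,2,3,4,5,6,8,9,10,11,12}  (accept∈set)
'd' @ 2: {}  — dead — no transitions
rest 'dddca' ignored (set empty)
end set {} — state 1 not in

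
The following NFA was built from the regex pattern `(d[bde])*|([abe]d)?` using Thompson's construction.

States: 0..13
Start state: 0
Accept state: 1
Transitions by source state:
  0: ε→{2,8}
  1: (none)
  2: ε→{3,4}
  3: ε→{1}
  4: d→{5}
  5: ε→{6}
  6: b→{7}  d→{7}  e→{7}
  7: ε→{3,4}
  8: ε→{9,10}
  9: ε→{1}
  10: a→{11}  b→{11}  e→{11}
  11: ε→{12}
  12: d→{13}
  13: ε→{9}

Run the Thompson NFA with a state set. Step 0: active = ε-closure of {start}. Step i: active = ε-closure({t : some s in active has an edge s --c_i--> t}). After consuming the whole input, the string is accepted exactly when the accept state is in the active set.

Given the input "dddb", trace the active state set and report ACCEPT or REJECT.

initial (ε-close {0}): {0,1,2,3,4,8,9,10}
'd' @ 1: {5,6}
'd' @ 2: {1,3,4,7}  ✓accept
'd' @ 3: {5,6}
'b' @ 4: {1,3,4,7}  ✓accept
after full input: {1,3,4,7}  (accept=1 in)

Answer: ACCEPT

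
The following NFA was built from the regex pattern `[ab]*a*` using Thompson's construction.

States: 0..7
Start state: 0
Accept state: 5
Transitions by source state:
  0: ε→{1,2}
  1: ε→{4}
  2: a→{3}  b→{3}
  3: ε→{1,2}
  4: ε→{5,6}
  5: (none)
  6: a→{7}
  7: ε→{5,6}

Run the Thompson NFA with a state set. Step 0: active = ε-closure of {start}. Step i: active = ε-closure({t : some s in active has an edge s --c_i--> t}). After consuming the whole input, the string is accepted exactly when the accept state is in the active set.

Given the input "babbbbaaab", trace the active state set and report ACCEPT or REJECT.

S₀ = ε-closure({0}) = {0,1,2,4,5,6}
'b' @ 1: {1,2,3,4,5,6}  [accepting]
'a' @ 2: {1,2,3,4,5,6,7}  [accepting]
'b' @ 3: {1,2,3,4,5,6}  [accepting]
'b' @ 4: {1,2,3,4,5,6}  [accepting]
'b' @ 5: {1,2,3,4,5,6}  [accepting]
'b' @ 6: {1,2,3,4,5,6}  [accepting]
'a' @ 7: {1,2,3,4,5,6,7}  [accepting]
'a' @ 8: {1,2,3,4,5,6,7}  [accepting]
'a' @ 9: {1,2,3,4,5,6,7}  [accepting]
'b' @ 10: {1,2,3,4,5,6}  [accepting]
final: {1,2,3,4,5,6}; accept 5 in set

Answer: ACCEPT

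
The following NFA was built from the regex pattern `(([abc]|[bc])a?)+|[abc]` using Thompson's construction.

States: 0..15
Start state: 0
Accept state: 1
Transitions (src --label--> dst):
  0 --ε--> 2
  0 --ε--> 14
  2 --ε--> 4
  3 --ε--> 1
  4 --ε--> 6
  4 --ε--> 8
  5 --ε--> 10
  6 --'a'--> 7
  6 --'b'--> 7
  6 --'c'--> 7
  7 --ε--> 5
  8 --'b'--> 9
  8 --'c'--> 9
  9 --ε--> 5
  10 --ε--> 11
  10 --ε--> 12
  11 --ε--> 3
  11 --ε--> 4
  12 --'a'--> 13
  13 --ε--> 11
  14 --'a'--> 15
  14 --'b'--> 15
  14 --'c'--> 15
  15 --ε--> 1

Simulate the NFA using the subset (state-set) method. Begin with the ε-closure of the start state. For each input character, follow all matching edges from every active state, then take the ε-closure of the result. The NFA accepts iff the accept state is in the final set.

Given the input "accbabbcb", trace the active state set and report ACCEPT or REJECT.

initial (ε-close {0}): {0,2,4,6,8,14}
'a' @ 1: {1,3,4,5,6,7,8,10,11,12,15}  [accepting]
'c' @ 2: {1,3,4,5,6,7,8,9,10,11,12}  [accepting]
'c' @ 3: {1,3,4,5,6,7,8,9,10,11,12}  [accepting]
'b' @ 4: {1,3,4,5,6,7,8,9,10,11,12}  [accepting]
'a' @ 5: {1,3,4,5,6,7,8,10,11,12,13}  [accepting]
'b' @ 6: {1,3,4,5,6,7,8,9,10,11,12}  [accepting]
'b' @ 7: {1,3,4,5,6,7,8,9,10,11,12}  [accepting]
'c' @ 8: {1,3,4,5,6,7,8,9,10,11,12}  [accepting]
'b' @ 9: {1,3,4,5,6,7,8,9,10,11,12}  [accepting]
after full input: {1,3,4,5,6,7,8,9,10,11,12}  (accept=1 in)

Answer: ACCEPT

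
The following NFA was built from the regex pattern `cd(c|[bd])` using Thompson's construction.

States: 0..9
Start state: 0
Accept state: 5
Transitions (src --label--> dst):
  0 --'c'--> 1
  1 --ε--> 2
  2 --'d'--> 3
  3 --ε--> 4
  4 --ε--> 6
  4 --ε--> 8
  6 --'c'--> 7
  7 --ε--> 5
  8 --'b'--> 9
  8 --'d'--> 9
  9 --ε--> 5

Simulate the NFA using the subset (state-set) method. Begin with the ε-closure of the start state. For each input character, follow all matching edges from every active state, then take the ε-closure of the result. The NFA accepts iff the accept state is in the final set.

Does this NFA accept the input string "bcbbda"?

S₀ = ε-closure({0}) = {0}
'b' @ 1: {}  — no active states
rest 'cbbda' ignored (set empty)
after full input: {}  (accept=5 not in)

Answer: REJECT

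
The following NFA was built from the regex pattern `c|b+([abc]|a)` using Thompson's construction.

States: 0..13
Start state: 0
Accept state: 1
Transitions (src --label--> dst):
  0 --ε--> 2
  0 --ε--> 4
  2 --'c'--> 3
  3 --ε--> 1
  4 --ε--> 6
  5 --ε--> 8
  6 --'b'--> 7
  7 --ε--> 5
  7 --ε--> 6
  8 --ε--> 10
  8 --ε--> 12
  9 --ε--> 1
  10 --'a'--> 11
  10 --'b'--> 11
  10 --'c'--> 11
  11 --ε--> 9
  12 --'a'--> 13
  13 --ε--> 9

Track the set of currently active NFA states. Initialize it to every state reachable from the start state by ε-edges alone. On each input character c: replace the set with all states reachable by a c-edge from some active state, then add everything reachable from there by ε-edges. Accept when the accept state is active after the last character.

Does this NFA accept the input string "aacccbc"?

start: ε-closure({0}) = {0,2,4,6}
'a' @ 1: {}  — dead — no transitions
rest 'acccbc' ignored (set empty)
after full input: {}  (accept=1 not in)

Answer: REJECT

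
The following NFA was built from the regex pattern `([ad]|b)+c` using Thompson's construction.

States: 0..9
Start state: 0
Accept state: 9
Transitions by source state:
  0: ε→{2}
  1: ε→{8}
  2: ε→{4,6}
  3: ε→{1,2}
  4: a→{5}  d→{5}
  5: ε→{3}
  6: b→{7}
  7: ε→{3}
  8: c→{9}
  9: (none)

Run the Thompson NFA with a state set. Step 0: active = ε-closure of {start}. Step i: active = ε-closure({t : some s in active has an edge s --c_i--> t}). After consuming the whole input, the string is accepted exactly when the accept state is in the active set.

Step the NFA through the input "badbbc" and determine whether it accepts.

S₀ = ε-closure({0}) = {0,2,4,6}
'b' @ 1: {1,2,3,4,6,7,8}
'a' @ 2: {1,2,3,4,5,6,8}
'd' @ 3: {1,2,3,4,5,6,8}
'b' @ 4: {1,2,3,4,6,7,8}
'b' @ 5: {1,2,3,4,6,7,8}
'c' @ 6: {9}  ✓accept
after full input: {9}  (accept=9 in)

Answer: ACCEPT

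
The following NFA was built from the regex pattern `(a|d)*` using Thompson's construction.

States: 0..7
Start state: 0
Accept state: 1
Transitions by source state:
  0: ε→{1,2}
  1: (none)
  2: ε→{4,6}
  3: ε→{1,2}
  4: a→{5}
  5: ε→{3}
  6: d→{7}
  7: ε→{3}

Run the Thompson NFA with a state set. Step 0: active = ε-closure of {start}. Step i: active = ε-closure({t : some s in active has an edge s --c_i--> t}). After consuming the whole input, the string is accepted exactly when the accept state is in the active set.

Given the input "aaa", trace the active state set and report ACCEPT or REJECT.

initial (ε-close {0}): {0,1,2,4,6}
'a' @ 1: {1,2,3,4,5,6}  ✓accept
'a' @ 2: {1,2,3,4,5,6}  ✓accept
'a' @ 3: {1,2,3,4,5,6}  ✓accept
end set {1,2,3,4,5,6} — state 1 in

Answer: ACCEPT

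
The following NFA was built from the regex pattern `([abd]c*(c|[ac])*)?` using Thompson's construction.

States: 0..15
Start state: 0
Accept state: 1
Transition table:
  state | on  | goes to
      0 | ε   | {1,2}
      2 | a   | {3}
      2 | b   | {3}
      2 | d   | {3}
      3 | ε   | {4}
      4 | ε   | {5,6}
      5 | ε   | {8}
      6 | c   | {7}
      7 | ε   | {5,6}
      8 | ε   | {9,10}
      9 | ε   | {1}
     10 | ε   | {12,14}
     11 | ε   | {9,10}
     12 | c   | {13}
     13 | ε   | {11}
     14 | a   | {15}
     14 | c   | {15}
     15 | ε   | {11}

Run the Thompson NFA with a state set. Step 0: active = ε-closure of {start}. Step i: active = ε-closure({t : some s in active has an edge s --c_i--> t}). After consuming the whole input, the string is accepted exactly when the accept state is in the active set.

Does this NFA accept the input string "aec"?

Answer: REJECT

Trace:
start: ε-closure({0}) = {0,1,2}
'a' @ 1: {1,3,4,5,6,8,9,10,12,14}  [accepting]
'e' @ 2: {}  — dead — no transitions
rest 'c' ignored (set empty)
final: {}; accept 1 not in set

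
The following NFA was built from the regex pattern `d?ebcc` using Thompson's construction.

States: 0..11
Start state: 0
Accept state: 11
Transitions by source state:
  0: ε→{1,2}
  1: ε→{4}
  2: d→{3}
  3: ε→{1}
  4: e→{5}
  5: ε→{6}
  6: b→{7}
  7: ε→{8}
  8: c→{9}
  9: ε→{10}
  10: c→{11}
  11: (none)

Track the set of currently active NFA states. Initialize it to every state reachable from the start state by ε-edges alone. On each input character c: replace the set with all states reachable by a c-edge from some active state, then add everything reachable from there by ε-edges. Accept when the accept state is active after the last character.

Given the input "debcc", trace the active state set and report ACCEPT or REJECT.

start: ε-closure({0}) = {0,1,2,4}
'd' @ 1: {1,3,4}
'e' @ 2: {5,6}
'b' @ 3: {7,8}
'c' @ 4: {9,10}
'c' @ 5: {11}  (accept∈set)
end set {11} — state 11 in

Answer: ACCEPT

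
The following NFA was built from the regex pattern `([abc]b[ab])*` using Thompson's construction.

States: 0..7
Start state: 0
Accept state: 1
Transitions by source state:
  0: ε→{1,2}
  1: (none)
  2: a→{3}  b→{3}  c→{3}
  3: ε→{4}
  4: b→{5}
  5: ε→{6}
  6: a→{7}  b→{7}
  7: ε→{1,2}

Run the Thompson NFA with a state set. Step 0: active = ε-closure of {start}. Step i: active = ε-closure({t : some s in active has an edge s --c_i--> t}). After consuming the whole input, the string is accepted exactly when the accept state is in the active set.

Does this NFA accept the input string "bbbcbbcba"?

Answer: ACCEPT

Derivation:
S₀ = ε-closure({0}) = {0,1,2}
'b' @ 1: {3,4}
'b' @ 2: {5,6}
'b' @ 3: {1,2,7}  ✓accept
'c' @ 4: {3,4}
'b' @ 5: {5,6}
'b' @ 6: {1,2,7}  ✓accept
'c' @ 7: {3,4}
'b' @ 8: {5,6}
'a' @ 9: {1,2,7}  ✓accept
after full input: {1,2,7}  (accept=1 in)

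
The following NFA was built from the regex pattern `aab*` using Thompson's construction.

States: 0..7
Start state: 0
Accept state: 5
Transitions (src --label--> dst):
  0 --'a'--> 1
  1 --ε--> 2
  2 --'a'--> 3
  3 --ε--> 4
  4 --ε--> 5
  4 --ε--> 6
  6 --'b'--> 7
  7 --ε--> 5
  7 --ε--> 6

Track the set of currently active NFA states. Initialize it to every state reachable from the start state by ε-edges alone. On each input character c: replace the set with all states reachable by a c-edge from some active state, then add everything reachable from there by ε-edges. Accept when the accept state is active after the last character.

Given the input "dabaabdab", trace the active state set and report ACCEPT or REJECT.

S₀ = ε-closure({0}) = {0}
'd' @ 1: {}  — no active states
rest 'abaabdab' ignored (set empty)
after full input: {}  (accept=5 not in)

Answer: REJECT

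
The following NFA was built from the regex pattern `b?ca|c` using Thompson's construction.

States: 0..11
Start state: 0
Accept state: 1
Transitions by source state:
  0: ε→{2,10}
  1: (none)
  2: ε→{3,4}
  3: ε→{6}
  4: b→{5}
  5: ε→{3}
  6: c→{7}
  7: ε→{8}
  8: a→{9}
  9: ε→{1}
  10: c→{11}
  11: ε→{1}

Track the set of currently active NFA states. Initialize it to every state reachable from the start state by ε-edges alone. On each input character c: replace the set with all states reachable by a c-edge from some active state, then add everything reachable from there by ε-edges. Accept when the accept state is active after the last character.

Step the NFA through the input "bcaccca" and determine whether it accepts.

S₀ = ε-closure({0}) = {0,2,3,4,6,10}
'b' @ 1: {3,5,6}
'c' @ 2: {7,8}
'a' @ 3: {1,9}  (accept∈set)
'c' @ 4: {}  — state set empty
rest 'cca' ignored (set empty)
end set {} — state 1 not in

Answer: REJECT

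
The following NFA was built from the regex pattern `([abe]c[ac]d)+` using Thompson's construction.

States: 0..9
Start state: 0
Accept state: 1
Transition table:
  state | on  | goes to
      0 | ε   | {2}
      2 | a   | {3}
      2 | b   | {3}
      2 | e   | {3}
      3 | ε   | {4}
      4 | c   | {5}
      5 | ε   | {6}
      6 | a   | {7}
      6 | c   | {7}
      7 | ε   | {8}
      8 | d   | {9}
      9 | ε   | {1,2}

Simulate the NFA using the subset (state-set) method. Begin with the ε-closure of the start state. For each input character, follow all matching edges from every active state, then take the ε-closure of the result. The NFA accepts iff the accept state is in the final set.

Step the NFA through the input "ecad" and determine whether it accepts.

start: ε-closure({0}) = {0,2}
'e' @ 1: {3,4}
'c' @ 2: {5,6}
'a' @ 3: {7,8}
'd' @ 4: {1,2,9}  ✓accept
end set {1,2,9} — state 1 in

Answer: ACCEPT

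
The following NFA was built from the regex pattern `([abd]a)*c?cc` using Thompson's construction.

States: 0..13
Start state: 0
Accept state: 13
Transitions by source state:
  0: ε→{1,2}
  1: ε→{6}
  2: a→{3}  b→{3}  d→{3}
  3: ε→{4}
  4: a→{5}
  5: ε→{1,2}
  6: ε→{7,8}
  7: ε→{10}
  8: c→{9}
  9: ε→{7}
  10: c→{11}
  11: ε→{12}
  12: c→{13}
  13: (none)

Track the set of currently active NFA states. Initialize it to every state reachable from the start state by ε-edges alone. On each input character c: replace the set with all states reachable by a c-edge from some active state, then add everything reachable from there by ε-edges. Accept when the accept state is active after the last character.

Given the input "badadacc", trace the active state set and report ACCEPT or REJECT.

Answer: ACCEPT

Steps:
start: ε-closure({0}) = {0,1,2,6,7,8,10}
'b' @ 1: {3,4}
'a' @ 2: {1,2,5,6,7,8,10}
'd' @ 3: {3,4}
'a' @ 4: {1,2,5,6,7,8,10}
'd' @ 5: {3,4}
'a' @ 6: {1,2,5,6,7,8,10}
'c' @ 7: {7,9,10,11,12}
'c' @ 8: {11,12,13}  (accept∈set)
final: {11,12,13}; accept 13 in set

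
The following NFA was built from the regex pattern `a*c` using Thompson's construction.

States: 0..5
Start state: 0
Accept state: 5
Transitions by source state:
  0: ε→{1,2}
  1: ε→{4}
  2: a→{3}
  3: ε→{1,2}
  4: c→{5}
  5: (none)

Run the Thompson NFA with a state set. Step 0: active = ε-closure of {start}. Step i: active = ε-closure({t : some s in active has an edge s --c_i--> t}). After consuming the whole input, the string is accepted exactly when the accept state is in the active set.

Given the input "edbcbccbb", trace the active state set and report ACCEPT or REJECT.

Answer: REJECT

Steps:
start: ε-closure({0}) = {0,1,2,4}
'e' @ 1: {}  — no active states
rest 'dbcbccbb' ignored (set empty)
end set {} — state 5 not in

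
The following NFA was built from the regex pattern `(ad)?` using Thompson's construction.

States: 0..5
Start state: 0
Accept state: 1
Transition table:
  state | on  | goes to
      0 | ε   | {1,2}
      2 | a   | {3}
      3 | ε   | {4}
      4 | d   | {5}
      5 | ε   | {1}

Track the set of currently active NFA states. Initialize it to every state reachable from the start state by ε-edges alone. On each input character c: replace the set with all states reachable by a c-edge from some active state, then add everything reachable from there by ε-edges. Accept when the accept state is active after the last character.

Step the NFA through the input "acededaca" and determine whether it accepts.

Answer: REJECT

Trace:
initial (ε-close {0}): {0,1,2}
'a' @ 1: {3,4}
'c' @ 2: {}  — state set empty
rest 'ededaca' ignored (set empty)
final: {}; accept 1 not in set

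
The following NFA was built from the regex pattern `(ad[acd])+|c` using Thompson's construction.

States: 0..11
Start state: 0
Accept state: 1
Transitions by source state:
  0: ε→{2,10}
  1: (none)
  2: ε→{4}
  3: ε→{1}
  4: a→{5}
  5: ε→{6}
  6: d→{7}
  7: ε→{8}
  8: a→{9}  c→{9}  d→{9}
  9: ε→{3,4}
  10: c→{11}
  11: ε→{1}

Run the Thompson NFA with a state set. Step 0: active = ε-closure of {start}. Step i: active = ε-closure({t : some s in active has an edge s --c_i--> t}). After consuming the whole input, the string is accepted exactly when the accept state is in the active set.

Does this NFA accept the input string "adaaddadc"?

initial (ε-close {0}): {0,2,4,10}
'a' @ 1: {5,6}
'd' @ 2: {7,8}
'a' @ 3: {1,3,4,9}  [accepting]
'a' @ 4: {5,6}
'd' @ 5: {7,8}
'd' @ 6: {1,3,4,9}  [accepting]
'a' @ 7: {5,6}
'd' @ 8: {7,8}
'c' @ 9: {1,3,4,9}  [accepting]
end set {1,3,4,9} — state 1 in

Answer: ACCEPT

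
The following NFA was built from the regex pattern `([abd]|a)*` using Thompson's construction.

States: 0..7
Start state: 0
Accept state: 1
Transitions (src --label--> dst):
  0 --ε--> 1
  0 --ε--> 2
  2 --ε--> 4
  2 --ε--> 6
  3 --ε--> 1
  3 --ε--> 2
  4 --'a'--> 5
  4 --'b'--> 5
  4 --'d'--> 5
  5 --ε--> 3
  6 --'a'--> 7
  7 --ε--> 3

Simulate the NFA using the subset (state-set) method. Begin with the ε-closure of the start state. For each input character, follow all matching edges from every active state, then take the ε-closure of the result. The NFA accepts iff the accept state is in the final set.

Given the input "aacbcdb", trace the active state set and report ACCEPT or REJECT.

initial (ε-close {0}): {0,1,2,4,6}
'a' @ 1: {1,2,3,4,5,6,7}  ✓accept
'a' @ 2: {1,2,3,4,5,6,7}  ✓accept
'c' @ 3: {}  — state set empty
rest 'bcdb' ignored (set empty)
end set {} — state 1 not in

Answer: REJECT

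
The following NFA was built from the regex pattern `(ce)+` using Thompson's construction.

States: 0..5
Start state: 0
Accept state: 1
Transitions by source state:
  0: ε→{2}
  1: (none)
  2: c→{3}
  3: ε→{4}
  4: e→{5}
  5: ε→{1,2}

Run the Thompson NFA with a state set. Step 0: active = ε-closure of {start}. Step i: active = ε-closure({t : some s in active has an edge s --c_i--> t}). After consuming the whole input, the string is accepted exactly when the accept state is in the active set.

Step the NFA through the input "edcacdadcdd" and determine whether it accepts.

start: ε-closure({0}) = {0,2}
'e' @ 1: {}  — state set empty
rest 'dcacdadcdd' ignored (set empty)
end set {} — state 1 not in

Answer: REJECT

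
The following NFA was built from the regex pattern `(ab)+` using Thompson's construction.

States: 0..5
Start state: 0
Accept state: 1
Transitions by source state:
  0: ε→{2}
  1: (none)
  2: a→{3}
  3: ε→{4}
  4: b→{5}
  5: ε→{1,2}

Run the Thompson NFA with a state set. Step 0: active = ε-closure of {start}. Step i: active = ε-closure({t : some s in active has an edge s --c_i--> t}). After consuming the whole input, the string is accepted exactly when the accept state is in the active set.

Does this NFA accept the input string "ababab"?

S₀ = ε-closure({0}) = {0,2}
'a' @ 1: {3,4}
'b' @ 2: {1,2,5}  (accept∈set)
'a' @ 3: {3,4}
'b' @ 4: {1,2,5}  (accept∈set)
'a' @ 5: {3,4}
'b' @ 6: {1,2,5}  (accept∈set)
final: {1,2,5}; accept 1 in set

Answer: ACCEPT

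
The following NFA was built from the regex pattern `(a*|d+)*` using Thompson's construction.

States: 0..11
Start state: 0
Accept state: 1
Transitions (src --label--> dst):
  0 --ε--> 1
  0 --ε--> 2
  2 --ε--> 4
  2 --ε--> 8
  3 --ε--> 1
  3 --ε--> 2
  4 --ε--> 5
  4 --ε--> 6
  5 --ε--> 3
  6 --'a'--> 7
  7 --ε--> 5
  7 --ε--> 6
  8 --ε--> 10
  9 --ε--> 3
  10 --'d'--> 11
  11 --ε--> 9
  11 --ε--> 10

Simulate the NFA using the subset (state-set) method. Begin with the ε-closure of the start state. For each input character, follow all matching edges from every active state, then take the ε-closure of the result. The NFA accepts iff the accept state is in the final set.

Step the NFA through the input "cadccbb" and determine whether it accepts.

Answer: REJECT

Trace:
start: ε-closure({0}) = {0,1,2,3,4,5,6,8,10}
'c' @ 1: {}  — dead — no transitions
rest 'adccbb' ignored (set empty)
after full input: {}  (accept=1 not in)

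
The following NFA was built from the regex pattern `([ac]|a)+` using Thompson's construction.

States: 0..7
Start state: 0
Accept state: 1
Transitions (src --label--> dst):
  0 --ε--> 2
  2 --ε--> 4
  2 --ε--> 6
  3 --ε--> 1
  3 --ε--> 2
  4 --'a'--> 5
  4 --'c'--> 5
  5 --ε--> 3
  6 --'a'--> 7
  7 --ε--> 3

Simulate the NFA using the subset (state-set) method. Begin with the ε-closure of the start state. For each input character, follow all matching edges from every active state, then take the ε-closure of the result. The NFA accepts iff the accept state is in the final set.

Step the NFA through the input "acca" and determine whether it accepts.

S₀ = ε-closure({0}) = {0,2,4,6}
'a' @ 1: {1,2,3,4,5,6,7}  ✓accept
'c' @ 2: {1,2,3,4,5,6}  ✓accept
'c' @ 3: {1,2,3,4,5,6}  ✓accept
'a' @ 4: {1,2,3,4,5,6,7}  ✓accept
after full input: {1,2,3,4,5,6,7}  (accept=1 in)

Answer: ACCEPT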